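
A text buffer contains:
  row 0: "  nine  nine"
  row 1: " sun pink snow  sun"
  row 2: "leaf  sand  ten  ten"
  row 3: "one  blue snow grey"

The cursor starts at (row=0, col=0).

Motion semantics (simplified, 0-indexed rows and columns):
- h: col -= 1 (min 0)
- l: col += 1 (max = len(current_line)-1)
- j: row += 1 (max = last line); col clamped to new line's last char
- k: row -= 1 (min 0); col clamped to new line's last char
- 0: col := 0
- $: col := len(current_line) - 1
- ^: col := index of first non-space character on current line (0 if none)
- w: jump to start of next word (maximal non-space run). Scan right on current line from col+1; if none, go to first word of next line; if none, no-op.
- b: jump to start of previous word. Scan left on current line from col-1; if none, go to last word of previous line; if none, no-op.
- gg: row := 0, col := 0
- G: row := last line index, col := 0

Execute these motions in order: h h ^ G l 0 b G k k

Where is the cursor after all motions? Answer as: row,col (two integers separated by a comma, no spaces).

Answer: 1,0

Derivation:
After 1 (h): row=0 col=0 char='_'
After 2 (h): row=0 col=0 char='_'
After 3 (^): row=0 col=2 char='n'
After 4 (G): row=3 col=0 char='o'
After 5 (l): row=3 col=1 char='n'
After 6 (0): row=3 col=0 char='o'
After 7 (b): row=2 col=17 char='t'
After 8 (G): row=3 col=0 char='o'
After 9 (k): row=2 col=0 char='l'
After 10 (k): row=1 col=0 char='_'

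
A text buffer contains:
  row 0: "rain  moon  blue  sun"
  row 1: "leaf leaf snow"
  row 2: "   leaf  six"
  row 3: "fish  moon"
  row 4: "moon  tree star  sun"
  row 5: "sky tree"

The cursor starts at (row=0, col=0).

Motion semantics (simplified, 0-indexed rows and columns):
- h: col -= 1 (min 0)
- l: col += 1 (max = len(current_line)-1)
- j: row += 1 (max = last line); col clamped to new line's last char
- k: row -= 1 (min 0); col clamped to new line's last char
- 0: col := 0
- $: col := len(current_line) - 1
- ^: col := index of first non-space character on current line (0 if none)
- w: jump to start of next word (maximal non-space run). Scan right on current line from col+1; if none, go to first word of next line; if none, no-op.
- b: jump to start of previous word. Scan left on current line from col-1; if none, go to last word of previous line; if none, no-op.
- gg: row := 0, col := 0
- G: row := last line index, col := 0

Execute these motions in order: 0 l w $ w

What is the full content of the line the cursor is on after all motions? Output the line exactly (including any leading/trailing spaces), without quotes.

Answer: leaf leaf snow

Derivation:
After 1 (0): row=0 col=0 char='r'
After 2 (l): row=0 col=1 char='a'
After 3 (w): row=0 col=6 char='m'
After 4 ($): row=0 col=20 char='n'
After 5 (w): row=1 col=0 char='l'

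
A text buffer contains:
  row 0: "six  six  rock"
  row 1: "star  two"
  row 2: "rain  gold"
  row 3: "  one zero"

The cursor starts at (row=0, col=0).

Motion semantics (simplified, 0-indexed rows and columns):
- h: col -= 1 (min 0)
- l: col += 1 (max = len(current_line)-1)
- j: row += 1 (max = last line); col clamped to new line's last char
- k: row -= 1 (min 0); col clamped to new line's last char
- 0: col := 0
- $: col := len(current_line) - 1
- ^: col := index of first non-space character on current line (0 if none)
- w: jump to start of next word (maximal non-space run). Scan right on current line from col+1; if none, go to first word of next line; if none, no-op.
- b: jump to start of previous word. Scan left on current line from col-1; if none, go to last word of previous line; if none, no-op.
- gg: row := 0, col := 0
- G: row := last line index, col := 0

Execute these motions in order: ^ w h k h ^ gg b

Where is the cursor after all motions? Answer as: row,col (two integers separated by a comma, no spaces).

After 1 (^): row=0 col=0 char='s'
After 2 (w): row=0 col=5 char='s'
After 3 (h): row=0 col=4 char='_'
After 4 (k): row=0 col=4 char='_'
After 5 (h): row=0 col=3 char='_'
After 6 (^): row=0 col=0 char='s'
After 7 (gg): row=0 col=0 char='s'
After 8 (b): row=0 col=0 char='s'

Answer: 0,0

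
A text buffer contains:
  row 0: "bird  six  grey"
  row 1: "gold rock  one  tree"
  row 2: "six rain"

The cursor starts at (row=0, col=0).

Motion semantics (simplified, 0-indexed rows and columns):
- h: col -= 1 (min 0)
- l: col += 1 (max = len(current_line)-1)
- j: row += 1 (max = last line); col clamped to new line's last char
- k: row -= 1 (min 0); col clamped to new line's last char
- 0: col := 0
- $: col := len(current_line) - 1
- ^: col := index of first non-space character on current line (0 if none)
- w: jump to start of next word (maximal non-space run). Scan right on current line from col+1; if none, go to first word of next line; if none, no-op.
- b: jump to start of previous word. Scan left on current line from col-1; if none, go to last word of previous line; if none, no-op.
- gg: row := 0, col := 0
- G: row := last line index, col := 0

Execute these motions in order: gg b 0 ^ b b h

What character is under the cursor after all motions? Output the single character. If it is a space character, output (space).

After 1 (gg): row=0 col=0 char='b'
After 2 (b): row=0 col=0 char='b'
After 3 (0): row=0 col=0 char='b'
After 4 (^): row=0 col=0 char='b'
After 5 (b): row=0 col=0 char='b'
After 6 (b): row=0 col=0 char='b'
After 7 (h): row=0 col=0 char='b'

Answer: b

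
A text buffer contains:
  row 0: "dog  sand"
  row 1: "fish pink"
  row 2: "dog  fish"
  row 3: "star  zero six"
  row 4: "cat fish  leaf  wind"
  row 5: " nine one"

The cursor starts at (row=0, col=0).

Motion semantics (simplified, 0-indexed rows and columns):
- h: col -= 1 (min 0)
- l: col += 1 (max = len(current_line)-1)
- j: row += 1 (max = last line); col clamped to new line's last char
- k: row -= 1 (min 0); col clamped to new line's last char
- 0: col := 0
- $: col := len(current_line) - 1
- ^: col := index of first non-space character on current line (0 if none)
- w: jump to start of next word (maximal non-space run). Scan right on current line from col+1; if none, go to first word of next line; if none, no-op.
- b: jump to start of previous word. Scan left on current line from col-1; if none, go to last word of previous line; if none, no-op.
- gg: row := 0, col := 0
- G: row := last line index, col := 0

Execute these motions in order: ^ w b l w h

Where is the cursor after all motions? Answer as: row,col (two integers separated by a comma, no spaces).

Answer: 0,4

Derivation:
After 1 (^): row=0 col=0 char='d'
After 2 (w): row=0 col=5 char='s'
After 3 (b): row=0 col=0 char='d'
After 4 (l): row=0 col=1 char='o'
After 5 (w): row=0 col=5 char='s'
After 6 (h): row=0 col=4 char='_'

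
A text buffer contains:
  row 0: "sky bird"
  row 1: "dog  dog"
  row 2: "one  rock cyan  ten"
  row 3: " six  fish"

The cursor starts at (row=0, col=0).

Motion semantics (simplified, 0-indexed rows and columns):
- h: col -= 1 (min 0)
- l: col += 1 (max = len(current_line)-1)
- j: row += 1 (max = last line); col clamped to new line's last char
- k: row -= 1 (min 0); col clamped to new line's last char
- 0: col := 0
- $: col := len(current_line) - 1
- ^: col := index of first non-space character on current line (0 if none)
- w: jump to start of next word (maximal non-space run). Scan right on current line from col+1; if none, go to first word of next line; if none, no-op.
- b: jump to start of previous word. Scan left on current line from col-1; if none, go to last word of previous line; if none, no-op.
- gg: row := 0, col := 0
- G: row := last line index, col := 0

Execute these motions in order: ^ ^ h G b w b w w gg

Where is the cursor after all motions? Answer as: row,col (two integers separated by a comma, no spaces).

Answer: 0,0

Derivation:
After 1 (^): row=0 col=0 char='s'
After 2 (^): row=0 col=0 char='s'
After 3 (h): row=0 col=0 char='s'
After 4 (G): row=3 col=0 char='_'
After 5 (b): row=2 col=16 char='t'
After 6 (w): row=3 col=1 char='s'
After 7 (b): row=2 col=16 char='t'
After 8 (w): row=3 col=1 char='s'
After 9 (w): row=3 col=6 char='f'
After 10 (gg): row=0 col=0 char='s'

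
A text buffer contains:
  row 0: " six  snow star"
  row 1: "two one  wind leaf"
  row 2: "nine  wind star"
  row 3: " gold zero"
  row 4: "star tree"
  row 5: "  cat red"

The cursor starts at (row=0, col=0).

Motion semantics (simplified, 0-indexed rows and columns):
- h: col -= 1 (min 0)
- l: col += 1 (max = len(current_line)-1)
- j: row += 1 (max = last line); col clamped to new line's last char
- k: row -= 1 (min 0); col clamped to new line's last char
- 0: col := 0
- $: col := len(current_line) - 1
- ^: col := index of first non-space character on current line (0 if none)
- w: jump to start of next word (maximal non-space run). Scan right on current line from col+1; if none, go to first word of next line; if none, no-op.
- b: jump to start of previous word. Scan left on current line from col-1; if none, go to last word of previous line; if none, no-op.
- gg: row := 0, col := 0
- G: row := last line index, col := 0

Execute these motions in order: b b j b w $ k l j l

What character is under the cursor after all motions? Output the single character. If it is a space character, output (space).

After 1 (b): row=0 col=0 char='_'
After 2 (b): row=0 col=0 char='_'
After 3 (j): row=1 col=0 char='t'
After 4 (b): row=0 col=11 char='s'
After 5 (w): row=1 col=0 char='t'
After 6 ($): row=1 col=17 char='f'
After 7 (k): row=0 col=14 char='r'
After 8 (l): row=0 col=14 char='r'
After 9 (j): row=1 col=14 char='l'
After 10 (l): row=1 col=15 char='e'

Answer: e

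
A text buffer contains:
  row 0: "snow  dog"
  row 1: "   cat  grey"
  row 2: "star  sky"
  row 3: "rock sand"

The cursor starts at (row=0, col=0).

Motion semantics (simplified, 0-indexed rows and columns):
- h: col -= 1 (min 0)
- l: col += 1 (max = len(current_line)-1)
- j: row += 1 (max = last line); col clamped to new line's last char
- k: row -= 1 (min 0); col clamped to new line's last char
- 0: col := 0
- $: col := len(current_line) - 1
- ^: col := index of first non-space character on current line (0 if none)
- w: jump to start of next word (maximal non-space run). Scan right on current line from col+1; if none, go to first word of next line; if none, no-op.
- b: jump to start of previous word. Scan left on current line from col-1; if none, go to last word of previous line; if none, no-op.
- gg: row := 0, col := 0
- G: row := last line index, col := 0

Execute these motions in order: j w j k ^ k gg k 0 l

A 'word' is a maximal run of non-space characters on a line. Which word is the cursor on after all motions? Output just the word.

Answer: snow

Derivation:
After 1 (j): row=1 col=0 char='_'
After 2 (w): row=1 col=3 char='c'
After 3 (j): row=2 col=3 char='r'
After 4 (k): row=1 col=3 char='c'
After 5 (^): row=1 col=3 char='c'
After 6 (k): row=0 col=3 char='w'
After 7 (gg): row=0 col=0 char='s'
After 8 (k): row=0 col=0 char='s'
After 9 (0): row=0 col=0 char='s'
After 10 (l): row=0 col=1 char='n'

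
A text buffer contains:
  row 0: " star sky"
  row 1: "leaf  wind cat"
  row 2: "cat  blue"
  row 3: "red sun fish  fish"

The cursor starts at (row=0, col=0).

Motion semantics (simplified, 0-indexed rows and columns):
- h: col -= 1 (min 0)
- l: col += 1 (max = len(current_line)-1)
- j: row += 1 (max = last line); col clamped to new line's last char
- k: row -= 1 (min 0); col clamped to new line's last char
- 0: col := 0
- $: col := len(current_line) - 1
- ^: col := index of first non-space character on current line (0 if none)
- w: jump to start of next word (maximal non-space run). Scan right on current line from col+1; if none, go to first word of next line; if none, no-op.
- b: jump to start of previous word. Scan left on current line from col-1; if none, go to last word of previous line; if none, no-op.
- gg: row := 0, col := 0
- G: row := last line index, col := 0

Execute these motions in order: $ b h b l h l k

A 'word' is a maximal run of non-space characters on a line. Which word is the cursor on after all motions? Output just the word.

After 1 ($): row=0 col=8 char='y'
After 2 (b): row=0 col=6 char='s'
After 3 (h): row=0 col=5 char='_'
After 4 (b): row=0 col=1 char='s'
After 5 (l): row=0 col=2 char='t'
After 6 (h): row=0 col=1 char='s'
After 7 (l): row=0 col=2 char='t'
After 8 (k): row=0 col=2 char='t'

Answer: star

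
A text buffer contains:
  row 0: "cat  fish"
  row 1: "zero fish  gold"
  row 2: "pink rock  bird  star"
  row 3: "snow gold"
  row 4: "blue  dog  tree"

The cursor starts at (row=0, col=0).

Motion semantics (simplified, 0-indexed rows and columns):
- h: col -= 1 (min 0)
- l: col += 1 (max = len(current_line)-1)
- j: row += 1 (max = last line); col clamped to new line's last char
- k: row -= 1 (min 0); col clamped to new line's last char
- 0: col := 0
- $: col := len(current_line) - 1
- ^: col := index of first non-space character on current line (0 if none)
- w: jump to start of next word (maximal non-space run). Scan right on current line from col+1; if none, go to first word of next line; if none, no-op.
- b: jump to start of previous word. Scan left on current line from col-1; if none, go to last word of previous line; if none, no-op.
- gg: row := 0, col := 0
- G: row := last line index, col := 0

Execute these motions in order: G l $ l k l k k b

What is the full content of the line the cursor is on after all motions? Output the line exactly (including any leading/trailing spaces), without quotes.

After 1 (G): row=4 col=0 char='b'
After 2 (l): row=4 col=1 char='l'
After 3 ($): row=4 col=14 char='e'
After 4 (l): row=4 col=14 char='e'
After 5 (k): row=3 col=8 char='d'
After 6 (l): row=3 col=8 char='d'
After 7 (k): row=2 col=8 char='k'
After 8 (k): row=1 col=8 char='h'
After 9 (b): row=1 col=5 char='f'

Answer: zero fish  gold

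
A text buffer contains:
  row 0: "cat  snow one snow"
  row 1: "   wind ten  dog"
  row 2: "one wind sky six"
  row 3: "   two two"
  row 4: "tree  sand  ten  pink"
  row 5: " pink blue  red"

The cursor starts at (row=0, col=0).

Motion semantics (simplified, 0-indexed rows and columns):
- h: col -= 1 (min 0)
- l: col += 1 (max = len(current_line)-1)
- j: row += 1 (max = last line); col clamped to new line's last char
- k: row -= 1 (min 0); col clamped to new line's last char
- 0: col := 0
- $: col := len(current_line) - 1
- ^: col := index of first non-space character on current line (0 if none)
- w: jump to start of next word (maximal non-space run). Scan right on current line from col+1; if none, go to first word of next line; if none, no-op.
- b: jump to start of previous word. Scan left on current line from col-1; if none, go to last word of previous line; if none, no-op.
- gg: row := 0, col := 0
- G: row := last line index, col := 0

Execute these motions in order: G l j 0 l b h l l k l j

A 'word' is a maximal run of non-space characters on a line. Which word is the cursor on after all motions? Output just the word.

Answer: sand

Derivation:
After 1 (G): row=5 col=0 char='_'
After 2 (l): row=5 col=1 char='p'
After 3 (j): row=5 col=1 char='p'
After 4 (0): row=5 col=0 char='_'
After 5 (l): row=5 col=1 char='p'
After 6 (b): row=4 col=17 char='p'
After 7 (h): row=4 col=16 char='_'
After 8 (l): row=4 col=17 char='p'
After 9 (l): row=4 col=18 char='i'
After 10 (k): row=3 col=9 char='o'
After 11 (l): row=3 col=9 char='o'
After 12 (j): row=4 col=9 char='d'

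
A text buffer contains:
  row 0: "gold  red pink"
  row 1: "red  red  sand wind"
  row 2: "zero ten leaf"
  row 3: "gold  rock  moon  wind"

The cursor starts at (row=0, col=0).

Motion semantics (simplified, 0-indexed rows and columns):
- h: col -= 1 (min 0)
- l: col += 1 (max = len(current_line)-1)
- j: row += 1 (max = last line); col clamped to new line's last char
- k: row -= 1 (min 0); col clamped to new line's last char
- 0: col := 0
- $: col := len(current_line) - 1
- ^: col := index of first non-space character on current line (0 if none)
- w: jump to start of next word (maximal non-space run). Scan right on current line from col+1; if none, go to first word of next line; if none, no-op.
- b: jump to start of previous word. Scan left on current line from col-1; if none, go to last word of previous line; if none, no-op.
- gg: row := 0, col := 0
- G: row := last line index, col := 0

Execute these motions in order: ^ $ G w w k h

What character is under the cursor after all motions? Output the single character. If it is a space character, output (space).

Answer: a

Derivation:
After 1 (^): row=0 col=0 char='g'
After 2 ($): row=0 col=13 char='k'
After 3 (G): row=3 col=0 char='g'
After 4 (w): row=3 col=6 char='r'
After 5 (w): row=3 col=12 char='m'
After 6 (k): row=2 col=12 char='f'
After 7 (h): row=2 col=11 char='a'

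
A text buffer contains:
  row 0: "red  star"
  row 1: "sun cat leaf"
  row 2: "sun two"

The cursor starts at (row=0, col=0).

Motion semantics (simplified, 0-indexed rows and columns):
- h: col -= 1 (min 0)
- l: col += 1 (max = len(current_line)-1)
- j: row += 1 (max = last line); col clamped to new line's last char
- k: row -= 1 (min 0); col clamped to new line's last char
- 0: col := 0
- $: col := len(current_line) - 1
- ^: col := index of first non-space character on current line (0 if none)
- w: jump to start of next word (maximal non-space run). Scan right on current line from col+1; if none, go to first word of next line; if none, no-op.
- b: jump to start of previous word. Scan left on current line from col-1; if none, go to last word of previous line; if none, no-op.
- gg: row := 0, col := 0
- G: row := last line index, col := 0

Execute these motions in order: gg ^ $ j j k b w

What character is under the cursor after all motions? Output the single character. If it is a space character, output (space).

Answer: l

Derivation:
After 1 (gg): row=0 col=0 char='r'
After 2 (^): row=0 col=0 char='r'
After 3 ($): row=0 col=8 char='r'
After 4 (j): row=1 col=8 char='l'
After 5 (j): row=2 col=6 char='o'
After 6 (k): row=1 col=6 char='t'
After 7 (b): row=1 col=4 char='c'
After 8 (w): row=1 col=8 char='l'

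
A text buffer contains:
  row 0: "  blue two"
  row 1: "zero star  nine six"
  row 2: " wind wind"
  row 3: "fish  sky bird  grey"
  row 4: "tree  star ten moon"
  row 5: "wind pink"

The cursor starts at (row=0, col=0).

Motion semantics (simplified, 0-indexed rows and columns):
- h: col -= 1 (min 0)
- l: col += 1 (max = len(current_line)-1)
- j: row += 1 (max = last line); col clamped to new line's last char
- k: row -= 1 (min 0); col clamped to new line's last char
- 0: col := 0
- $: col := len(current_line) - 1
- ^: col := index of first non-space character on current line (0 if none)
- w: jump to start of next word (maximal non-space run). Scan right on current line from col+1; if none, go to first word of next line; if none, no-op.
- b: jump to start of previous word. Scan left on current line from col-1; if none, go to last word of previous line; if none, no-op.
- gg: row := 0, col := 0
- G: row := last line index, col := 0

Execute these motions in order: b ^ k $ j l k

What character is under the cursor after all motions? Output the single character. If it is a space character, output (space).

After 1 (b): row=0 col=0 char='_'
After 2 (^): row=0 col=2 char='b'
After 3 (k): row=0 col=2 char='b'
After 4 ($): row=0 col=9 char='o'
After 5 (j): row=1 col=9 char='_'
After 6 (l): row=1 col=10 char='_'
After 7 (k): row=0 col=9 char='o'

Answer: o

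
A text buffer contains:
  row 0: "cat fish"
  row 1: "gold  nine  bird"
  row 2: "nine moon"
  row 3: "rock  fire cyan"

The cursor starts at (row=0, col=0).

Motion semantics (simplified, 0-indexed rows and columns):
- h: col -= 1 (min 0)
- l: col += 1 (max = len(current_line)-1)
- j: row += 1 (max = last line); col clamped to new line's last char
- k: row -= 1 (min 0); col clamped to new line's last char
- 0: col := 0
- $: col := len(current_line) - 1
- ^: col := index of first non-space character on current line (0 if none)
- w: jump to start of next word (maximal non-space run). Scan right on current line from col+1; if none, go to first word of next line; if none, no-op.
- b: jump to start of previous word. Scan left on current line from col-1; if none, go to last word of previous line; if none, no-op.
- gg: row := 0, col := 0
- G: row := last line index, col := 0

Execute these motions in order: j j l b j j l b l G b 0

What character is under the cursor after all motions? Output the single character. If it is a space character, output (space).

After 1 (j): row=1 col=0 char='g'
After 2 (j): row=2 col=0 char='n'
After 3 (l): row=2 col=1 char='i'
After 4 (b): row=2 col=0 char='n'
After 5 (j): row=3 col=0 char='r'
After 6 (j): row=3 col=0 char='r'
After 7 (l): row=3 col=1 char='o'
After 8 (b): row=3 col=0 char='r'
After 9 (l): row=3 col=1 char='o'
After 10 (G): row=3 col=0 char='r'
After 11 (b): row=2 col=5 char='m'
After 12 (0): row=2 col=0 char='n'

Answer: n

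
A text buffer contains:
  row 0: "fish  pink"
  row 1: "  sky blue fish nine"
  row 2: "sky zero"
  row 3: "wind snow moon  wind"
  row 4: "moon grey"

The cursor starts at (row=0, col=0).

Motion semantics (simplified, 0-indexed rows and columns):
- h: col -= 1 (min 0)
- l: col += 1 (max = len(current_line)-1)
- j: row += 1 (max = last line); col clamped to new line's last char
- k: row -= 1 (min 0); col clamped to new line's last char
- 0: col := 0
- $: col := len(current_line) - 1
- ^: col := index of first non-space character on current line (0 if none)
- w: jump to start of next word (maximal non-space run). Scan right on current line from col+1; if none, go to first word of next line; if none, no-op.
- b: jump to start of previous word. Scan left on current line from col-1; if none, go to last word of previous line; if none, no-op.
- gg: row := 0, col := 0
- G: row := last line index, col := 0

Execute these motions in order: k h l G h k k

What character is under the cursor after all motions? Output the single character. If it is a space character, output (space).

Answer: s

Derivation:
After 1 (k): row=0 col=0 char='f'
After 2 (h): row=0 col=0 char='f'
After 3 (l): row=0 col=1 char='i'
After 4 (G): row=4 col=0 char='m'
After 5 (h): row=4 col=0 char='m'
After 6 (k): row=3 col=0 char='w'
After 7 (k): row=2 col=0 char='s'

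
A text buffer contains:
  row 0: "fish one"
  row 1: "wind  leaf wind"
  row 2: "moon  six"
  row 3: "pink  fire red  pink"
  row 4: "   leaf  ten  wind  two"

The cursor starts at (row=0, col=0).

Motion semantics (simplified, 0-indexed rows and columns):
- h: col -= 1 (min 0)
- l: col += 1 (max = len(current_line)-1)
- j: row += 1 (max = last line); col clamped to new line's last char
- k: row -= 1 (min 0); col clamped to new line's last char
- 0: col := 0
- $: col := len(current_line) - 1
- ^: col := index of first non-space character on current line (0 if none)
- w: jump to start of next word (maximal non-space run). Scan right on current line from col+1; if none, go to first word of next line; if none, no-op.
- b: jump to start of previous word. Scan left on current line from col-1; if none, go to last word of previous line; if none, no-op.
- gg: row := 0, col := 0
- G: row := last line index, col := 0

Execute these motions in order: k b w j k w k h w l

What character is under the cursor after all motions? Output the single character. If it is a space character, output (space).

Answer: n

Derivation:
After 1 (k): row=0 col=0 char='f'
After 2 (b): row=0 col=0 char='f'
After 3 (w): row=0 col=5 char='o'
After 4 (j): row=1 col=5 char='_'
After 5 (k): row=0 col=5 char='o'
After 6 (w): row=1 col=0 char='w'
After 7 (k): row=0 col=0 char='f'
After 8 (h): row=0 col=0 char='f'
After 9 (w): row=0 col=5 char='o'
After 10 (l): row=0 col=6 char='n'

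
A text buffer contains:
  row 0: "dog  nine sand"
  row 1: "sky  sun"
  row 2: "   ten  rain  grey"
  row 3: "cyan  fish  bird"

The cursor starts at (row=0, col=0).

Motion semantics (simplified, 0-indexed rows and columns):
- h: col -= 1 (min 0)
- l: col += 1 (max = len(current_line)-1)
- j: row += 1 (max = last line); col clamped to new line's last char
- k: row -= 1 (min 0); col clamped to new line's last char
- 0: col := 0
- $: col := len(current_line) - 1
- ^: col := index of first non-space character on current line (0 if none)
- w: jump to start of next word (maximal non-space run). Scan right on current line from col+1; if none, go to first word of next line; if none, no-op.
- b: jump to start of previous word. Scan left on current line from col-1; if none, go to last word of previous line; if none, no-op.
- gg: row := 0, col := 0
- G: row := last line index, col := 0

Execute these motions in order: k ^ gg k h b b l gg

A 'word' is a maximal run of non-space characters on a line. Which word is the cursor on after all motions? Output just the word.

After 1 (k): row=0 col=0 char='d'
After 2 (^): row=0 col=0 char='d'
After 3 (gg): row=0 col=0 char='d'
After 4 (k): row=0 col=0 char='d'
After 5 (h): row=0 col=0 char='d'
After 6 (b): row=0 col=0 char='d'
After 7 (b): row=0 col=0 char='d'
After 8 (l): row=0 col=1 char='o'
After 9 (gg): row=0 col=0 char='d'

Answer: dog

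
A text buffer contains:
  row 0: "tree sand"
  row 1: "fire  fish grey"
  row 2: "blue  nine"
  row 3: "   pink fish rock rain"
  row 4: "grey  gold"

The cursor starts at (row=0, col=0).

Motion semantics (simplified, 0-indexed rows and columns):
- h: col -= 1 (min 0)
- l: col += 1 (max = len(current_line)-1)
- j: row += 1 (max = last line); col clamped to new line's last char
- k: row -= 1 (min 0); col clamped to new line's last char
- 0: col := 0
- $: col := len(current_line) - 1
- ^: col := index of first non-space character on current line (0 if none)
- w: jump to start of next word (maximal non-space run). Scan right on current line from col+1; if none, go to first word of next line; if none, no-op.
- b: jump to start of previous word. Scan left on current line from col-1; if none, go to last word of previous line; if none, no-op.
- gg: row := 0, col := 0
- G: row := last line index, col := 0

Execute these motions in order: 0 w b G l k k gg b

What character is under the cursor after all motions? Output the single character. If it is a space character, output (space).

After 1 (0): row=0 col=0 char='t'
After 2 (w): row=0 col=5 char='s'
After 3 (b): row=0 col=0 char='t'
After 4 (G): row=4 col=0 char='g'
After 5 (l): row=4 col=1 char='r'
After 6 (k): row=3 col=1 char='_'
After 7 (k): row=2 col=1 char='l'
After 8 (gg): row=0 col=0 char='t'
After 9 (b): row=0 col=0 char='t'

Answer: t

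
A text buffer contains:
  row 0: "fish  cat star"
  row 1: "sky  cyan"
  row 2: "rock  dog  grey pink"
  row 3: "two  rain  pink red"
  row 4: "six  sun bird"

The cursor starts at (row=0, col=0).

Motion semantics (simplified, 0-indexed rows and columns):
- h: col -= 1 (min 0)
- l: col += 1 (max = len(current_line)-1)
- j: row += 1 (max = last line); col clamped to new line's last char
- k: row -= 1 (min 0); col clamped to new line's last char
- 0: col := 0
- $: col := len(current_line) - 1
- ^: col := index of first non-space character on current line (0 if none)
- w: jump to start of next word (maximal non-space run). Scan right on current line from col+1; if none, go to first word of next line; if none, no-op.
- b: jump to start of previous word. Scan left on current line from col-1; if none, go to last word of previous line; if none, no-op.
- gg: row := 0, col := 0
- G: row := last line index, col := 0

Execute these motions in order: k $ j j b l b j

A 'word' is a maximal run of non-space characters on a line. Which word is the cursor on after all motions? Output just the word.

Answer: rain

Derivation:
After 1 (k): row=0 col=0 char='f'
After 2 ($): row=0 col=13 char='r'
After 3 (j): row=1 col=8 char='n'
After 4 (j): row=2 col=8 char='g'
After 5 (b): row=2 col=6 char='d'
After 6 (l): row=2 col=7 char='o'
After 7 (b): row=2 col=6 char='d'
After 8 (j): row=3 col=6 char='a'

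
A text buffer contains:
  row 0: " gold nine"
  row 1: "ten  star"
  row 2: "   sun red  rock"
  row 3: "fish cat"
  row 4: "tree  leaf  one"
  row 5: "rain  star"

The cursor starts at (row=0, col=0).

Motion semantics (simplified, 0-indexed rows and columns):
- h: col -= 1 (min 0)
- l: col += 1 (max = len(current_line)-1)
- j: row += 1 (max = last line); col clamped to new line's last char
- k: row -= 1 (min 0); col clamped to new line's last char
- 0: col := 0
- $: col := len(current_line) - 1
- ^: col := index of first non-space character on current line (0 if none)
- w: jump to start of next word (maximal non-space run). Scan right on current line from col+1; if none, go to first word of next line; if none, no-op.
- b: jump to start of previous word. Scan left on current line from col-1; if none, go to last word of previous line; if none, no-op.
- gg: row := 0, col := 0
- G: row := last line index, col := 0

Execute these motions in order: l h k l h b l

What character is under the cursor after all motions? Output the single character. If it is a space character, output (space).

After 1 (l): row=0 col=1 char='g'
After 2 (h): row=0 col=0 char='_'
After 3 (k): row=0 col=0 char='_'
After 4 (l): row=0 col=1 char='g'
After 5 (h): row=0 col=0 char='_'
After 6 (b): row=0 col=0 char='_'
After 7 (l): row=0 col=1 char='g'

Answer: g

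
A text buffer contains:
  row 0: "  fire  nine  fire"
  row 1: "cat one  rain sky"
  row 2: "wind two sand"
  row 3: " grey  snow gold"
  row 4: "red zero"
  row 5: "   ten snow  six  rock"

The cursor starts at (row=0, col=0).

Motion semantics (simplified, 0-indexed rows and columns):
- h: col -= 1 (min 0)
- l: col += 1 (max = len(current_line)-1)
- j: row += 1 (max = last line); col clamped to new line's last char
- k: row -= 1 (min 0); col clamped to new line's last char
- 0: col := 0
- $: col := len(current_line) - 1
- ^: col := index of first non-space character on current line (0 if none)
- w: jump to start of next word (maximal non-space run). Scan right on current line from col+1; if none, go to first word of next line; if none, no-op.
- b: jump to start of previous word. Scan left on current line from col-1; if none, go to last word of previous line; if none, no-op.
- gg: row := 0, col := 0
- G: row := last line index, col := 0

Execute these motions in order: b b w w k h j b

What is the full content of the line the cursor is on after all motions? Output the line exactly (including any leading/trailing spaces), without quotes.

After 1 (b): row=0 col=0 char='_'
After 2 (b): row=0 col=0 char='_'
After 3 (w): row=0 col=2 char='f'
After 4 (w): row=0 col=8 char='n'
After 5 (k): row=0 col=8 char='n'
After 6 (h): row=0 col=7 char='_'
After 7 (j): row=1 col=7 char='_'
After 8 (b): row=1 col=4 char='o'

Answer: cat one  rain sky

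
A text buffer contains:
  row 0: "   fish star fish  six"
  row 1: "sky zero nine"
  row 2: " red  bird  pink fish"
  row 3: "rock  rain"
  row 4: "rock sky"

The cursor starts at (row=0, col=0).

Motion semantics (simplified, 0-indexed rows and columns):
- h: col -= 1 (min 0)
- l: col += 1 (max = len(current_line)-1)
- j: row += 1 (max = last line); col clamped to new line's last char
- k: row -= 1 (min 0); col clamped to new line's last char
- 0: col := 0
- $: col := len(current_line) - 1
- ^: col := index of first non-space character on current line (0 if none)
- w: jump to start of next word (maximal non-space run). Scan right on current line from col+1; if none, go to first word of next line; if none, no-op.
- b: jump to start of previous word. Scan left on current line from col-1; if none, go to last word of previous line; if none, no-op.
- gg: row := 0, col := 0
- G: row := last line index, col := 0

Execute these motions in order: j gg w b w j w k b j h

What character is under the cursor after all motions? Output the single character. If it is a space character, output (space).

Answer: o

Derivation:
After 1 (j): row=1 col=0 char='s'
After 2 (gg): row=0 col=0 char='_'
After 3 (w): row=0 col=3 char='f'
After 4 (b): row=0 col=3 char='f'
After 5 (w): row=0 col=8 char='s'
After 6 (j): row=1 col=8 char='_'
After 7 (w): row=1 col=9 char='n'
After 8 (k): row=0 col=9 char='t'
After 9 (b): row=0 col=8 char='s'
After 10 (j): row=1 col=8 char='_'
After 11 (h): row=1 col=7 char='o'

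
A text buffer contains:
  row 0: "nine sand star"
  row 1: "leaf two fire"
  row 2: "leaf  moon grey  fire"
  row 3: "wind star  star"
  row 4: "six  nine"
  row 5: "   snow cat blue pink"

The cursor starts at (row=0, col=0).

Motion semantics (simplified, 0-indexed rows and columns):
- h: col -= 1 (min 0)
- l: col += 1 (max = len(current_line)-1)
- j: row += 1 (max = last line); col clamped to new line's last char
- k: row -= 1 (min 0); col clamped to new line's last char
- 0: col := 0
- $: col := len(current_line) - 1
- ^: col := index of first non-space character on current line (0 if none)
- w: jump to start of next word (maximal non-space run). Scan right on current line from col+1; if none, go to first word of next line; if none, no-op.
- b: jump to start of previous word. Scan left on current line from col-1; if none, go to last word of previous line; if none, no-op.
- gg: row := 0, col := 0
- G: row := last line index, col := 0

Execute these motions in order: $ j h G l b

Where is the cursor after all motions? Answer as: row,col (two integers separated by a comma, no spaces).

After 1 ($): row=0 col=13 char='r'
After 2 (j): row=1 col=12 char='e'
After 3 (h): row=1 col=11 char='r'
After 4 (G): row=5 col=0 char='_'
After 5 (l): row=5 col=1 char='_'
After 6 (b): row=4 col=5 char='n'

Answer: 4,5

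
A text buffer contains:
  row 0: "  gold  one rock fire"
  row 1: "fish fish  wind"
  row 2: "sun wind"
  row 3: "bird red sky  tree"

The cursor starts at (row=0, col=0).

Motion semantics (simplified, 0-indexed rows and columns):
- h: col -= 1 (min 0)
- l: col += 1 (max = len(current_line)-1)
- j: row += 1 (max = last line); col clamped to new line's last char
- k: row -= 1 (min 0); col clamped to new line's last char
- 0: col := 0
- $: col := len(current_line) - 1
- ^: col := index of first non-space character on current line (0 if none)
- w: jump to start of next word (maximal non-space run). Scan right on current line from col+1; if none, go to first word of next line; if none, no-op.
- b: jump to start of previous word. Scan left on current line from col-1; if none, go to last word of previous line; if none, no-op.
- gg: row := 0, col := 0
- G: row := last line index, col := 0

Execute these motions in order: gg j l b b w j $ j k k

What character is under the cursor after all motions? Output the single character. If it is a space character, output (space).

After 1 (gg): row=0 col=0 char='_'
After 2 (j): row=1 col=0 char='f'
After 3 (l): row=1 col=1 char='i'
After 4 (b): row=1 col=0 char='f'
After 5 (b): row=0 col=17 char='f'
After 6 (w): row=1 col=0 char='f'
After 7 (j): row=2 col=0 char='s'
After 8 ($): row=2 col=7 char='d'
After 9 (j): row=3 col=7 char='d'
After 10 (k): row=2 col=7 char='d'
After 11 (k): row=1 col=7 char='s'

Answer: s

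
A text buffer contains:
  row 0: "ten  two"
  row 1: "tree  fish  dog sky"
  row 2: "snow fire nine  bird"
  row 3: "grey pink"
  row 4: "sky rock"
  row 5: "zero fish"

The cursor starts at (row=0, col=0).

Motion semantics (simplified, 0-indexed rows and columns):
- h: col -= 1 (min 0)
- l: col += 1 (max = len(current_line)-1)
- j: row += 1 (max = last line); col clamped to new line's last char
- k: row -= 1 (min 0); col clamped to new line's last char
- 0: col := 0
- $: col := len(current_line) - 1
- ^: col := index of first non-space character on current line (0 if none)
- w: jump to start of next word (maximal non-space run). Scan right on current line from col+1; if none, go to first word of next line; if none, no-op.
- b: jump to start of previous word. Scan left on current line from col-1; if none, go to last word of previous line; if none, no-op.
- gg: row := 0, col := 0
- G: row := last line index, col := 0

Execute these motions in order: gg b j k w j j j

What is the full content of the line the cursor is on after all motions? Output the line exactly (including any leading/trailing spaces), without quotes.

Answer: grey pink

Derivation:
After 1 (gg): row=0 col=0 char='t'
After 2 (b): row=0 col=0 char='t'
After 3 (j): row=1 col=0 char='t'
After 4 (k): row=0 col=0 char='t'
After 5 (w): row=0 col=5 char='t'
After 6 (j): row=1 col=5 char='_'
After 7 (j): row=2 col=5 char='f'
After 8 (j): row=3 col=5 char='p'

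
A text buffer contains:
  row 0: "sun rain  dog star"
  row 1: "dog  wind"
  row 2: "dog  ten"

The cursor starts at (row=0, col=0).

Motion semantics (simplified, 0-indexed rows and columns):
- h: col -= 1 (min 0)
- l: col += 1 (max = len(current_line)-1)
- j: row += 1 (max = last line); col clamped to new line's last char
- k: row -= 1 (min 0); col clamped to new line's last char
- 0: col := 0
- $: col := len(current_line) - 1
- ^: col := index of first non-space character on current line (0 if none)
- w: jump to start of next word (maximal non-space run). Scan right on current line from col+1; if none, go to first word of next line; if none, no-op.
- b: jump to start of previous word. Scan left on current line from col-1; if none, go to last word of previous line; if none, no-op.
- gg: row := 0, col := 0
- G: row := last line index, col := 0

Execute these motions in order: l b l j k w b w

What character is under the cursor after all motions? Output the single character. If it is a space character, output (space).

Answer: r

Derivation:
After 1 (l): row=0 col=1 char='u'
After 2 (b): row=0 col=0 char='s'
After 3 (l): row=0 col=1 char='u'
After 4 (j): row=1 col=1 char='o'
After 5 (k): row=0 col=1 char='u'
After 6 (w): row=0 col=4 char='r'
After 7 (b): row=0 col=0 char='s'
After 8 (w): row=0 col=4 char='r'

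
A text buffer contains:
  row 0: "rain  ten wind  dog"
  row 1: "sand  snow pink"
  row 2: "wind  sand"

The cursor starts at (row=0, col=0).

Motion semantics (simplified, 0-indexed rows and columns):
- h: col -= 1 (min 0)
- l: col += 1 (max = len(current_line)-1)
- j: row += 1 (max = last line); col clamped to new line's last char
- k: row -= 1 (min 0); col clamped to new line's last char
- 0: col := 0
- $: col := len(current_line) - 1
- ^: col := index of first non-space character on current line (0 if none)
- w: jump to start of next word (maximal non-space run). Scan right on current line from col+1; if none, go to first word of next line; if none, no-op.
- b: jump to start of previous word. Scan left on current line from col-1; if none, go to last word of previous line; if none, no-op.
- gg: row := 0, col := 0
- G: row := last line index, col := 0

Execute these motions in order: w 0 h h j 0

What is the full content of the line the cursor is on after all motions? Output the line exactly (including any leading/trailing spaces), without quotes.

Answer: sand  snow pink

Derivation:
After 1 (w): row=0 col=6 char='t'
After 2 (0): row=0 col=0 char='r'
After 3 (h): row=0 col=0 char='r'
After 4 (h): row=0 col=0 char='r'
After 5 (j): row=1 col=0 char='s'
After 6 (0): row=1 col=0 char='s'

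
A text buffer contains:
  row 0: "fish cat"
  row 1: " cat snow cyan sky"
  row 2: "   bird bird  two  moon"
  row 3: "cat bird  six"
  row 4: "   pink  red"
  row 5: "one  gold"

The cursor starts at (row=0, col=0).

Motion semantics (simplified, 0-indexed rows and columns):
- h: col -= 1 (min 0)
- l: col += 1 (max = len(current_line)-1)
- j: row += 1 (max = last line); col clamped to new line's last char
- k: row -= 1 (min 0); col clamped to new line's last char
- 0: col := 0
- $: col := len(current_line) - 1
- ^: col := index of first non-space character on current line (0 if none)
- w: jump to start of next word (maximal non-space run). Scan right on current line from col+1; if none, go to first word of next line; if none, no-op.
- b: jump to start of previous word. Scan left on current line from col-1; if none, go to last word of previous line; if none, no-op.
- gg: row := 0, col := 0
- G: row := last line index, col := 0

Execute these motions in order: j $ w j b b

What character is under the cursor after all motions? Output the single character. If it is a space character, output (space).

After 1 (j): row=1 col=0 char='_'
After 2 ($): row=1 col=17 char='y'
After 3 (w): row=2 col=3 char='b'
After 4 (j): row=3 col=3 char='_'
After 5 (b): row=3 col=0 char='c'
After 6 (b): row=2 col=19 char='m'

Answer: m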